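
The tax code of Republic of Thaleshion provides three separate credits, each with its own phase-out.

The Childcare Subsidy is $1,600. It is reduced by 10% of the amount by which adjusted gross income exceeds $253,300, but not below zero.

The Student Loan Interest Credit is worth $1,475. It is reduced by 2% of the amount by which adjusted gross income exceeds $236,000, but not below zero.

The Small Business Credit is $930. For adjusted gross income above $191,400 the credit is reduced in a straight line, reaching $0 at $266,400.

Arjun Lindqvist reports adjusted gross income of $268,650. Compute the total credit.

Childcare Subsidy: 10% of the $15,350 excess over $253,300 is $1,535; credit = $1,600 − $1,535 = $65.
Student Loan Interest Credit: 2% of the $32,650 excess over $236,000 is $653; credit = $1,475 − $653 = $822.
Small Business Credit: $268,650 is at or above $266,400, so the credit is $0.
Total: $65 + $822 + $0 = $887.

$887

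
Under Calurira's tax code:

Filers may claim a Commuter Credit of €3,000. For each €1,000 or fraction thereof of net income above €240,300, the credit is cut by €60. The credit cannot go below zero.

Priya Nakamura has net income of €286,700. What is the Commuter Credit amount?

Commuter Credit: income exceeds €240,300 by €46,400, which is 47 full-or-partial €1,000 increments; reduction = 47 × €60 = €2,820, leaving €180.

€180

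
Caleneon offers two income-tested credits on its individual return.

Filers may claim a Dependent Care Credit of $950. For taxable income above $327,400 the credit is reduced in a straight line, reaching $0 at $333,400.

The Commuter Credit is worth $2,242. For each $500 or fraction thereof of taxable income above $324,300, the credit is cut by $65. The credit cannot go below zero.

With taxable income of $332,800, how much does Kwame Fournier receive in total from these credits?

Dependent Care Credit: $332,800 is $5,400 into a $6,000 phase-out range, leaving 600/6,000 of the credit: $950 × 600/6,000 = $95.
Commuter Credit: income exceeds $324,300 by $8,500, which is 17 full-or-partial $500 increments; reduction = 17 × $65 = $1,105, leaving $1,137.
Total: $95 + $1,137 = $1,232.

$1,232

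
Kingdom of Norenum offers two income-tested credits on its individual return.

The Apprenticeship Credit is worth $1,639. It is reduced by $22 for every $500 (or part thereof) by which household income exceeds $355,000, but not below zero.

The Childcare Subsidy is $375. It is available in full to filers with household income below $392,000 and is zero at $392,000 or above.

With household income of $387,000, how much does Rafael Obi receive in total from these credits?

$606

Apprenticeship Credit: income exceeds $355,000 by $32,000, which is 64 full-or-partial $500 increments; reduction = 64 × $22 = $1,408, leaving $231.
Childcare Subsidy: $387,000 is below the $392,000 cutoff, so the full $375 applies.
Total: $231 + $375 = $606.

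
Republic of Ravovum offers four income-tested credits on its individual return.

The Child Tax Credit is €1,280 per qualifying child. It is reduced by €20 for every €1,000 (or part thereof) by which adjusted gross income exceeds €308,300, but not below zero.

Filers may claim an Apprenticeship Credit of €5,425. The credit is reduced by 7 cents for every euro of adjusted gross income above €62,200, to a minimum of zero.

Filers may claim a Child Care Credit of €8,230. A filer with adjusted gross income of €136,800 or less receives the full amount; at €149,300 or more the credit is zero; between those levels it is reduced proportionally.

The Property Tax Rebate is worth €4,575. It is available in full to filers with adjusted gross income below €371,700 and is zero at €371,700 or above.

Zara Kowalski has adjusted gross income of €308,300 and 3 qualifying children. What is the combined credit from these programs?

Child Tax Credit: base = 3 × €1,280 = €3,840. €308,300 is at or below the €308,300 threshold, so the full €3,840 applies.
Apprenticeship Credit: 7% of the €246,100 excess over €62,200 is €17,227 ≥ base, so the credit is €0.
Child Care Credit: €308,300 is at or above €149,300, so the credit is €0.
Property Tax Rebate: €308,300 is below the €371,700 cutoff, so the full €4,575 applies.
Total: €3,840 + €0 + €0 + €4,575 = €8,415.

€8,415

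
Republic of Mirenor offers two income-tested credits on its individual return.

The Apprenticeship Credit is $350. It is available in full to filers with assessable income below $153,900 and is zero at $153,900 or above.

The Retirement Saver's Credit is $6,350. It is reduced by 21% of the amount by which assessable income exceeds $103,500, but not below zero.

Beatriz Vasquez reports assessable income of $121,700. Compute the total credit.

Apprenticeship Credit: $121,700 is below the $153,900 cutoff, so the full $350 applies.
Retirement Saver's Credit: 21% of the $18,200 excess over $103,500 is $3,822; credit = $6,350 − $3,822 = $2,528.
Total: $350 + $2,528 = $2,878.

$2,878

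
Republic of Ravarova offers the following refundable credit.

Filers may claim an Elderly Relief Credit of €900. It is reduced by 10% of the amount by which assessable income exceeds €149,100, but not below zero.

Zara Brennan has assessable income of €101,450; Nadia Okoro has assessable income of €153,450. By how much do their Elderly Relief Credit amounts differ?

€435

Zara (€101,450): Elderly Relief Credit: €101,450 is at or below the €149,100 threshold, so the full €900 applies.
Nadia (€153,450): Elderly Relief Credit: 10% of the €4,350 excess over €149,100 is €435; credit = €900 − €435 = €465.
Difference: |€900 − €465| = €435.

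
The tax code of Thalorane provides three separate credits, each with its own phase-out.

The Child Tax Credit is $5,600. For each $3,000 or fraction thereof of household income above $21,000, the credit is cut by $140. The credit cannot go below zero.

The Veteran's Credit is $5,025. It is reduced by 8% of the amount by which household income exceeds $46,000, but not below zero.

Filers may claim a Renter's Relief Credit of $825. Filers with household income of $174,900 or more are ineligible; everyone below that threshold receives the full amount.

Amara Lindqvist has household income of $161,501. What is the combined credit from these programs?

Child Tax Credit: income exceeds $21,000 by $140,501 → 47 increments × $140 = $6,580 ≥ base, so the credit is $0.
Veteran's Credit: 8% of the $115,501 excess over $46,000 is $9,240.08 ≥ base, so the credit is $0.
Renter's Relief Credit: $161,501 is below the $174,900 cutoff, so the full $825 applies.
Total: $0 + $0 + $825 = $825.

$825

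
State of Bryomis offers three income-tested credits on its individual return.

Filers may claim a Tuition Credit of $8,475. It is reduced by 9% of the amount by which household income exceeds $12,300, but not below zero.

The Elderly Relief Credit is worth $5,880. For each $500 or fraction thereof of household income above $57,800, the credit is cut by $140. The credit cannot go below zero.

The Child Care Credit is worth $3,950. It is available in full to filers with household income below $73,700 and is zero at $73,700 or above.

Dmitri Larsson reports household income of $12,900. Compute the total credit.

Tuition Credit: 9% of the $600 excess over $12,300 is $54; credit = $8,475 − $54 = $8,421.
Elderly Relief Credit: $12,900 is at or below the $57,800 threshold, so the full $5,880 applies.
Child Care Credit: $12,900 is below the $73,700 cutoff, so the full $3,950 applies.
Total: $8,421 + $5,880 + $3,950 = $18,251.

$18,251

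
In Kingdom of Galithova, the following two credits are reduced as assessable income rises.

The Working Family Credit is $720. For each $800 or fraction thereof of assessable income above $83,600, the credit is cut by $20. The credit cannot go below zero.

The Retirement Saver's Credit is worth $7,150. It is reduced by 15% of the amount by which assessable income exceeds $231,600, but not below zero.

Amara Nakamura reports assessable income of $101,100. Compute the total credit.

Working Family Credit: income exceeds $83,600 by $17,500, which is 22 full-or-partial $800 increments; reduction = 22 × $20 = $440, leaving $280.
Retirement Saver's Credit: $101,100 is at or below the $231,600 threshold, so the full $7,150 applies.
Total: $280 + $7,150 = $7,430.

$7,430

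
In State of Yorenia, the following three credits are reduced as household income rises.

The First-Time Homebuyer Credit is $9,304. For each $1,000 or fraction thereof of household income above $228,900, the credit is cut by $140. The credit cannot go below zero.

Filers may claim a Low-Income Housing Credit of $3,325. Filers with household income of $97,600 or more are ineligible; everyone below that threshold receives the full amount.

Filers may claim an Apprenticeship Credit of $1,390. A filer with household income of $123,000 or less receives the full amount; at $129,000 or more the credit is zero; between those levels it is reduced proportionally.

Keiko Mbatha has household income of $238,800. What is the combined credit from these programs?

$7,904

First-Time Homebuyer Credit: income exceeds $228,900 by $9,900, which is 10 full-or-partial $1,000 increments; reduction = 10 × $140 = $1,400, leaving $7,904.
Low-Income Housing Credit: $238,800 meets or exceeds the $97,600 cutoff, so the credit is $0.
Apprenticeship Credit: $238,800 is at or above $129,000, so the credit is $0.
Total: $7,904 + $0 + $0 = $7,904.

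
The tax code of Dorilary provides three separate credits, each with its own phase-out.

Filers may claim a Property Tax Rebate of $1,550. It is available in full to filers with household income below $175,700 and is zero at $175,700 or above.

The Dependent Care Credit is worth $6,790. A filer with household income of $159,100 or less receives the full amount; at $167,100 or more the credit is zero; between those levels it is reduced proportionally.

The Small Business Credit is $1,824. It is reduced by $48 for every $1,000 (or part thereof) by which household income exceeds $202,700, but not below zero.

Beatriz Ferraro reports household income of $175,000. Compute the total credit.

Property Tax Rebate: $175,000 is below the $175,700 cutoff, so the full $1,550 applies.
Dependent Care Credit: $175,000 is at or above $167,100, so the credit is $0.
Small Business Credit: $175,000 is at or below the $202,700 threshold, so the full $1,824 applies.
Total: $1,550 + $0 + $1,824 = $3,374.

$3,374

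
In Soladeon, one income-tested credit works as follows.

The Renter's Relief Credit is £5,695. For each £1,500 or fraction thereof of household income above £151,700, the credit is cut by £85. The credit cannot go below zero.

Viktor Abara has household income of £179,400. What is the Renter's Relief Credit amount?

£4,080

Renter's Relief Credit: income exceeds £151,700 by £27,700, which is 19 full-or-partial £1,500 increments; reduction = 19 × £85 = £1,615, leaving £4,080.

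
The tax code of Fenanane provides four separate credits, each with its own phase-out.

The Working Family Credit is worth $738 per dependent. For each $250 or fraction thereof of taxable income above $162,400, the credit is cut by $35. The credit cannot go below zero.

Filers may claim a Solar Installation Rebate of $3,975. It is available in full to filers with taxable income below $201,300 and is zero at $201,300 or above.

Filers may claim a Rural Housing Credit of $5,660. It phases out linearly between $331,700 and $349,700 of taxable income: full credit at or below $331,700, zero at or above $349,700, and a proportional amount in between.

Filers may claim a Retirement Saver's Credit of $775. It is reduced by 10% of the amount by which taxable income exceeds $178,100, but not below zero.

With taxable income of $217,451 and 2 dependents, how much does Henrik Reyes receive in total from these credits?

$5,660

Working Family Credit: base = 2 × $738 = $1,476. income exceeds $162,400 by $55,051 → 221 increments × $35 = $7,735 ≥ base, so the credit is $0.
Solar Installation Rebate: $217,451 meets or exceeds the $201,300 cutoff, so the credit is $0.
Rural Housing Credit: $217,451 is at or below the $331,700 threshold, so the full $5,660 applies.
Retirement Saver's Credit: 10% of the $39,351 excess over $178,100 is $3,935.10 ≥ base, so the credit is $0.
Total: $0 + $0 + $5,660 + $0 = $5,660.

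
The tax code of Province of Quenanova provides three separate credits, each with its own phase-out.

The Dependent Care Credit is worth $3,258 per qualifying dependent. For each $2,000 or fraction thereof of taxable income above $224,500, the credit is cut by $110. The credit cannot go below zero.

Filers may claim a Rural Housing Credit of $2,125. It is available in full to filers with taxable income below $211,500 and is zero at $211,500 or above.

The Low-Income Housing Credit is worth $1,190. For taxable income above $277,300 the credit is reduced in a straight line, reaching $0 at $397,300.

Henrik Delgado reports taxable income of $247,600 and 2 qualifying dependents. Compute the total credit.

$6,386

Dependent Care Credit: base = 2 × $3,258 = $6,516. income exceeds $224,500 by $23,100, which is 12 full-or-partial $2,000 increments; reduction = 12 × $110 = $1,320, leaving $5,196.
Rural Housing Credit: $247,600 meets or exceeds the $211,500 cutoff, so the credit is $0.
Low-Income Housing Credit: $247,600 is at or below the $277,300 threshold, so the full $1,190 applies.
Total: $5,196 + $0 + $1,190 = $6,386.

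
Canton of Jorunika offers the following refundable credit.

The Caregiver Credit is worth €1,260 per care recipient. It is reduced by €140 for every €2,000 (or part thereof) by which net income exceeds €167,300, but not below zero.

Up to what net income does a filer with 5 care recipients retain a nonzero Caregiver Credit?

€255,300

Full credit = 5 × €1,260 = €6,300.
After 44 increments the reduction is 44 × €140 = €6,160, leaving €140; one more increment wipes it out. Increment 44 ends at excess 44 × €2,000 = €88,000, so the highest qualifying income is €167,300 + €88,000 = €255,300.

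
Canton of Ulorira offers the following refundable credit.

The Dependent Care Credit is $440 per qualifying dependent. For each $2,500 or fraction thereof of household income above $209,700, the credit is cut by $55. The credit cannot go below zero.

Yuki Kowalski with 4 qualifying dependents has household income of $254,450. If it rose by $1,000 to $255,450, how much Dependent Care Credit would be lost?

$55

At $254,450 — base = 4 × $440 = $1,760. income exceeds $209,700 by $44,750, which is 18 full-or-partial $2,500 increments; reduction = 18 × $55 = $990, leaving $770.
At $255,450 — base = 4 × $440 = $1,760. income exceeds $209,700 by $45,750, which is 19 full-or-partial $2,500 increments; reduction = 19 × $55 = $1,045, leaving $715.
Lost: $770 − $715 = $55.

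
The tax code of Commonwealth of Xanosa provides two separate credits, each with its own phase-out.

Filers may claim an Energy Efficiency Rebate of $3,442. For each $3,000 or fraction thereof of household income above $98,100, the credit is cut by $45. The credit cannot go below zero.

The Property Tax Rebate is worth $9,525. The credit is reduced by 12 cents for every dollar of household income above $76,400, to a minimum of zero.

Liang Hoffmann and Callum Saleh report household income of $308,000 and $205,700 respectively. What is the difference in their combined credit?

Liang ($308,000): Energy Efficiency Rebate: income exceeds $98,100 by $209,900, which is 70 full-or-partial $3,000 increments; reduction = 70 × $45 = $3,150, leaving $292. Property Tax Rebate: 12% of the $231,600 excess over $76,400 is $27,792 ≥ base, so the credit is $0. total $292 + $0 = $292
Callum ($205,700): Energy Efficiency Rebate: income exceeds $98,100 by $107,600, which is 36 full-or-partial $3,000 increments; reduction = 36 × $45 = $1,620, leaving $1,822. Property Tax Rebate: 12% of the $129,300 excess over $76,400 is $15,516 ≥ base, so the credit is $0. total $1,822 + $0 = $1,822
Difference: |$292 − $1,822| = $1,530.

$1,530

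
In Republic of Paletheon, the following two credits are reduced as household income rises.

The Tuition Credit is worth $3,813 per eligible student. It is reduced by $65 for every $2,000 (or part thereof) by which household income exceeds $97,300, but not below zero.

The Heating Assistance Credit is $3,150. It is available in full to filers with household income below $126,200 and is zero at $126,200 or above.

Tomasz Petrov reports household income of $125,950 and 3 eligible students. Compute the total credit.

Tuition Credit: base = 3 × $3,813 = $11,439. income exceeds $97,300 by $28,650, which is 15 full-or-partial $2,000 increments; reduction = 15 × $65 = $975, leaving $10,464.
Heating Assistance Credit: $125,950 is below the $126,200 cutoff, so the full $3,150 applies.
Total: $10,464 + $3,150 = $13,614.

$13,614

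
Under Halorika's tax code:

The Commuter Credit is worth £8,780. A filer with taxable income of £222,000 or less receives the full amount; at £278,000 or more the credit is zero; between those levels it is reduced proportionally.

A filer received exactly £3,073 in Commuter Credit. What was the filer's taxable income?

£258,400

£3,073 is 3,073/8,780 of the full £8,780, so 5,707/8,780 of the £56,000 range has been used: income = £222,000 + £56,000 × 5,707/8,780 = £258,400.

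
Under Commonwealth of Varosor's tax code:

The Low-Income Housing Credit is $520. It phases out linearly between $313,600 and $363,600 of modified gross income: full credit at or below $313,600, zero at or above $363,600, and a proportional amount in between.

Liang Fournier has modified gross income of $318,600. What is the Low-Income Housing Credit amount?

$468

Low-Income Housing Credit: $318,600 is $5,000 into a $50,000 phase-out range, leaving 45,000/50,000 of the credit: $520 × 45,000/50,000 = $468.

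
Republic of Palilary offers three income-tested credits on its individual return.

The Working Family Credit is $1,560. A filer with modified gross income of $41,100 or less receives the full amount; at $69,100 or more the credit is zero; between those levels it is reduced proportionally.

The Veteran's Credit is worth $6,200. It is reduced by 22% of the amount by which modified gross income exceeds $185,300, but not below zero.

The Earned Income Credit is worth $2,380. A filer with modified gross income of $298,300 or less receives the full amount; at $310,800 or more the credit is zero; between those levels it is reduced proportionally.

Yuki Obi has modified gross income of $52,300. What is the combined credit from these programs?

Working Family Credit: $52,300 is $11,200 into a $28,000 phase-out range, leaving 16,800/28,000 of the credit: $1,560 × 16,800/28,000 = $936.
Veteran's Credit: $52,300 is at or below the $185,300 threshold, so the full $6,200 applies.
Earned Income Credit: $52,300 is at or below the $298,300 threshold, so the full $2,380 applies.
Total: $936 + $6,200 + $2,380 = $9,516.

$9,516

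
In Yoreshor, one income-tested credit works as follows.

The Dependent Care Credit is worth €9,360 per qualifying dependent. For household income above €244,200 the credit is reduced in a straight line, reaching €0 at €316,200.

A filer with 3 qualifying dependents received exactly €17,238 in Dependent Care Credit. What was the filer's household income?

Full credit = 3 × €9,360 = €28,080.
€17,238 is 17,238/28,080 of the full €28,080, so 10,842/28,080 of the €72,000 range has been used: income = €244,200 + €72,000 × 10,842/28,080 = €272,000.

€272,000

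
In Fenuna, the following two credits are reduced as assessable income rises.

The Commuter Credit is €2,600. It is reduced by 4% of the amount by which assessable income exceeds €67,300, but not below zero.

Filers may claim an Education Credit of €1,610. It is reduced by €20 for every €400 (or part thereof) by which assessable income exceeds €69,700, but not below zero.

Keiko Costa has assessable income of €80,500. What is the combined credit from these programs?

Commuter Credit: 4% of the €13,200 excess over €67,300 is €528; credit = €2,600 − €528 = €2,072.
Education Credit: income exceeds €69,700 by €10,800, which is 27 full-or-partial €400 increments; reduction = 27 × €20 = €540, leaving €1,070.
Total: €2,072 + €1,070 = €3,142.

€3,142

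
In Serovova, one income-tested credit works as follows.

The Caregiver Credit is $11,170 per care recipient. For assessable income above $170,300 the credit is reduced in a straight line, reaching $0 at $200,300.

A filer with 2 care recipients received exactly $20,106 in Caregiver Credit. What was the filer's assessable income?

$173,300

Full credit = 2 × $11,170 = $22,340.
$20,106 is 20,106/22,340 of the full $22,340, so 2,234/22,340 of the $30,000 range has been used: income = $170,300 + $30,000 × 2,234/22,340 = $173,300.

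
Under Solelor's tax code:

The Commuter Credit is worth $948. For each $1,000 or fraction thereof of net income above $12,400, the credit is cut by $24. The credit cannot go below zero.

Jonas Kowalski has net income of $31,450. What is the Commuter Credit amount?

$468

Commuter Credit: income exceeds $12,400 by $19,050, which is 20 full-or-partial $1,000 increments; reduction = 20 × $24 = $480, leaving $468.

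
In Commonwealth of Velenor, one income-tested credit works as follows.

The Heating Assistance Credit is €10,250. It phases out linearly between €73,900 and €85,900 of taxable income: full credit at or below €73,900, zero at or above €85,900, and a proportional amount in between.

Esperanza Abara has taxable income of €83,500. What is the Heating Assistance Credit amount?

€2,050

Heating Assistance Credit: €83,500 is €9,600 into a €12,000 phase-out range, leaving 2,400/12,000 of the credit: €10,250 × 2,400/12,000 = €2,050.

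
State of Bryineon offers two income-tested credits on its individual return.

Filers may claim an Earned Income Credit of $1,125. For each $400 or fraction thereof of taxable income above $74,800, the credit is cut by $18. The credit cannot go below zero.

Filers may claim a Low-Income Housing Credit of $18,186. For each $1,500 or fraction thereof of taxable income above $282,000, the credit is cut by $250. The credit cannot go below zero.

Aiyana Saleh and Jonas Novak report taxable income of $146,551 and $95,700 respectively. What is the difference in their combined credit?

$171

Aiyana ($146,551): Earned Income Credit: income exceeds $74,800 by $71,751 → 180 increments × $18 = $3,240 ≥ base, so the credit is $0. Low-Income Housing Credit: $146,551 is at or below the $282,000 threshold, so the full $18,186 applies. total $0 + $18,186 = $18,186
Jonas ($95,700): Earned Income Credit: income exceeds $74,800 by $20,900, which is 53 full-or-partial $400 increments; reduction = 53 × $18 = $954, leaving $171. Low-Income Housing Credit: $95,700 is at or below the $282,000 threshold, so the full $18,186 applies. total $171 + $18,186 = $18,357
Difference: |$18,186 − $18,357| = $171.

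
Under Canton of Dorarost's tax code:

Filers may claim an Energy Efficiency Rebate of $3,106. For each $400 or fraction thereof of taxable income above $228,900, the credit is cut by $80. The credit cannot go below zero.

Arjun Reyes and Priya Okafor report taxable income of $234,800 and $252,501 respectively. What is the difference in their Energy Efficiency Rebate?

$1,906

Arjun ($234,800): Energy Efficiency Rebate: income exceeds $228,900 by $5,900, which is 15 full-or-partial $400 increments; reduction = 15 × $80 = $1,200, leaving $1,906.
Priya ($252,501): Energy Efficiency Rebate: income exceeds $228,900 by $23,601 → 60 increments × $80 = $4,800 ≥ base, so the credit is $0.
Difference: |$1,906 − $0| = $1,906.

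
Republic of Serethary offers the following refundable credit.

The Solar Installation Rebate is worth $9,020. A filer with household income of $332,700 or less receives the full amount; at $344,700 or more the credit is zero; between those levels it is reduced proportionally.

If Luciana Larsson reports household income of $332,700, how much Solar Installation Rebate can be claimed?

Solar Installation Rebate: $332,700 is at or below the $332,700 threshold, so the full $9,020 applies.

$9,020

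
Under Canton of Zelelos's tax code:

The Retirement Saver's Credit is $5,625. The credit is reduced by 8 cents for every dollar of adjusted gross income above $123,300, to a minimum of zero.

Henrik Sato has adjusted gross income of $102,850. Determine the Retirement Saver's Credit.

$5,625

Retirement Saver's Credit: $102,850 is at or below the $123,300 threshold, so the full $5,625 applies.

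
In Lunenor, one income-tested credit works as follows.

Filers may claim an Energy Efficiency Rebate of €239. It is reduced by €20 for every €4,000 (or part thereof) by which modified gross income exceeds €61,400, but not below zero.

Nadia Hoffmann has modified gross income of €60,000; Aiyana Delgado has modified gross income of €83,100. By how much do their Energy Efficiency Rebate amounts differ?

Nadia (€60,000): Energy Efficiency Rebate: €60,000 is at or below the €61,400 threshold, so the full €239 applies.
Aiyana (€83,100): Energy Efficiency Rebate: income exceeds €61,400 by €21,700, which is 6 full-or-partial €4,000 increments; reduction = 6 × €20 = €120, leaving €119.
Difference: |€239 − €119| = €120.

€120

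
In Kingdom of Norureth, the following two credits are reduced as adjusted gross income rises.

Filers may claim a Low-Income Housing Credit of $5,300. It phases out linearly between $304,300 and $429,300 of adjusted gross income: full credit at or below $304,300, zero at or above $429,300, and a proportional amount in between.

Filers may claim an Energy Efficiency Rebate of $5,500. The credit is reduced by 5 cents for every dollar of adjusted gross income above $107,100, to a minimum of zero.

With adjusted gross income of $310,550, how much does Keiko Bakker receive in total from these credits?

$5,035

Low-Income Housing Credit: $310,550 is $6,250 into a $125,000 phase-out range, leaving 118,750/125,000 of the credit: $5,300 × 118,750/125,000 = $5,035.
Energy Efficiency Rebate: 5% of the $203,450 excess over $107,100 is $10,172.50 ≥ base, so the credit is $0.
Total: $5,035 + $0 = $5,035.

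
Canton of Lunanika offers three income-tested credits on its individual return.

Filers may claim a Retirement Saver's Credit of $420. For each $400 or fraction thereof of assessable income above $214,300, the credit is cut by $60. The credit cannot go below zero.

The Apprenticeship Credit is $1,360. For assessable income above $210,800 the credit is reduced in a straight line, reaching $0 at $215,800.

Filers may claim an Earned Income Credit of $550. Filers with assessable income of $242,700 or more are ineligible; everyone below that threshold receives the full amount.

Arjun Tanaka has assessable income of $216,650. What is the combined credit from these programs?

Retirement Saver's Credit: income exceeds $214,300 by $2,350, which is 6 full-or-partial $400 increments; reduction = 6 × $60 = $360, leaving $60.
Apprenticeship Credit: $216,650 is at or above $215,800, so the credit is $0.
Earned Income Credit: $216,650 is below the $242,700 cutoff, so the full $550 applies.
Total: $60 + $0 + $550 = $610.

$610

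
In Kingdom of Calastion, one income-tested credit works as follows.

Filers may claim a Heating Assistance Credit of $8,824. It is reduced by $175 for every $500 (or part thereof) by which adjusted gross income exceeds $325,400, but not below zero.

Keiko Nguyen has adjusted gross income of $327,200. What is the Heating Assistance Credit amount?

$8,124

Heating Assistance Credit: income exceeds $325,400 by $1,800, which is 4 full-or-partial $500 increments; reduction = 4 × $175 = $700, leaving $8,124.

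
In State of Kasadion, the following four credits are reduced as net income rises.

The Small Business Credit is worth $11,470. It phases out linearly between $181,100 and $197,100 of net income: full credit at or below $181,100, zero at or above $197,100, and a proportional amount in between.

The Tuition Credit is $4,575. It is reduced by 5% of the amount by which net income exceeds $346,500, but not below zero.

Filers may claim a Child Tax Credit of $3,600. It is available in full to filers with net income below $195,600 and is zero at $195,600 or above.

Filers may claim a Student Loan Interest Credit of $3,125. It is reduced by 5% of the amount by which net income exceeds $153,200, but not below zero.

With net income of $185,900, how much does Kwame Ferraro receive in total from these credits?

$17,694

Small Business Credit: $185,900 is $4,800 into a $16,000 phase-out range, leaving 11,200/16,000 of the credit: $11,470 × 11,200/16,000 = $8,029.
Tuition Credit: $185,900 is at or below the $346,500 threshold, so the full $4,575 applies.
Child Tax Credit: $185,900 is below the $195,600 cutoff, so the full $3,600 applies.
Student Loan Interest Credit: 5% of the $32,700 excess over $153,200 is $1,635; credit = $3,125 − $1,635 = $1,490.
Total: $8,029 + $4,575 + $3,600 + $1,490 = $17,694.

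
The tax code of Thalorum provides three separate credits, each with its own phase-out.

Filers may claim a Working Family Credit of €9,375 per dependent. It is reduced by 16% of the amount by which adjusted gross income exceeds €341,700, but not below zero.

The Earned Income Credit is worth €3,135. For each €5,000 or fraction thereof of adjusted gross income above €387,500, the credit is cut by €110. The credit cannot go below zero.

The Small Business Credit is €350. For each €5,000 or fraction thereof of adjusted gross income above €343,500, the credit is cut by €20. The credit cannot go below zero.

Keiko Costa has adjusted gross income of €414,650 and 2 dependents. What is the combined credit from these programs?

€9,603

Working Family Credit: base = 2 × €9,375 = €18,750. 16% of the €72,950 excess over €341,700 is €11,672; credit = €18,750 − €11,672 = €7,078.
Earned Income Credit: income exceeds €387,500 by €27,150, which is 6 full-or-partial €5,000 increments; reduction = 6 × €110 = €660, leaving €2,475.
Small Business Credit: income exceeds €343,500 by €71,150, which is 15 full-or-partial €5,000 increments; reduction = 15 × €20 = €300, leaving €50.
Total: €7,078 + €2,475 + €50 = €9,603.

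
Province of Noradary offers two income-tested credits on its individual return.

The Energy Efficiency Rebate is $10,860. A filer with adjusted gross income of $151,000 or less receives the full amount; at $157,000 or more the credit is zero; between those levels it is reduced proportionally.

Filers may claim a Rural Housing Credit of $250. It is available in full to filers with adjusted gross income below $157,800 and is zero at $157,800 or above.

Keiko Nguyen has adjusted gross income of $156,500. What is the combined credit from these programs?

Energy Efficiency Rebate: $156,500 is $5,500 into a $6,000 phase-out range, leaving 500/6,000 of the credit: $10,860 × 500/6,000 = $905.
Rural Housing Credit: $156,500 is below the $157,800 cutoff, so the full $250 applies.
Total: $905 + $250 = $1,155.

$1,155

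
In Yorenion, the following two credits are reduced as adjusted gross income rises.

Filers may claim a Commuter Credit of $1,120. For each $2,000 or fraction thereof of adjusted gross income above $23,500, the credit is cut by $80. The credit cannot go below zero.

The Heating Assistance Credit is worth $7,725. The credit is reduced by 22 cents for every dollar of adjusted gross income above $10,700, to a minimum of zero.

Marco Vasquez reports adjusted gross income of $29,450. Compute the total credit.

$4,480

Commuter Credit: income exceeds $23,500 by $5,950, which is 3 full-or-partial $2,000 increments; reduction = 3 × $80 = $240, leaving $880.
Heating Assistance Credit: 22% of the $18,750 excess over $10,700 is $4,125; credit = $7,725 − $4,125 = $3,600.
Total: $880 + $3,600 = $4,480.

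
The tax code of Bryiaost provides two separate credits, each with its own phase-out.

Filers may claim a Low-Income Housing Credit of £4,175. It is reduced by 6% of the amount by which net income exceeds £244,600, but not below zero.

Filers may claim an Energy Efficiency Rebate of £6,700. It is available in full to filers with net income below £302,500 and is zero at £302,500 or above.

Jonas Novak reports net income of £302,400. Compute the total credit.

Low-Income Housing Credit: 6% of the £57,800 excess over £244,600 is £3,468; credit = £4,175 − £3,468 = £707.
Energy Efficiency Rebate: £302,400 is below the £302,500 cutoff, so the full £6,700 applies.
Total: £707 + £6,700 = £7,407.

£7,407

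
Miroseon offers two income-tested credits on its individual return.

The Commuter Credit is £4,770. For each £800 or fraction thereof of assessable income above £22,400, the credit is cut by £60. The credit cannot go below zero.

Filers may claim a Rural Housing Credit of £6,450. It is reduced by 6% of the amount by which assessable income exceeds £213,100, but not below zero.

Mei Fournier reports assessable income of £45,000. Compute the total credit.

£9,480

Commuter Credit: income exceeds £22,400 by £22,600, which is 29 full-or-partial £800 increments; reduction = 29 × £60 = £1,740, leaving £3,030.
Rural Housing Credit: £45,000 is at or below the £213,100 threshold, so the full £6,450 applies.
Total: £3,030 + £6,450 = £9,480.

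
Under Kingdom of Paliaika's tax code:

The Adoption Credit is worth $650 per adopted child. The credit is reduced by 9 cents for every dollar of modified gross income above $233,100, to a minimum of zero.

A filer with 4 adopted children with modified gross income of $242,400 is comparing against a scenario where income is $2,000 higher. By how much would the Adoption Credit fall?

At $242,400 — base = 4 × $650 = $2,600. 9% of the $9,300 excess over $233,100 is $837; credit = $2,600 − $837 = $1,763.
At $244,400 — base = 4 × $650 = $2,600. 9% of the $11,300 excess over $233,100 is $1,017; credit = $2,600 − $1,017 = $1,583.
Lost: $1,763 − $1,583 = $180.

$180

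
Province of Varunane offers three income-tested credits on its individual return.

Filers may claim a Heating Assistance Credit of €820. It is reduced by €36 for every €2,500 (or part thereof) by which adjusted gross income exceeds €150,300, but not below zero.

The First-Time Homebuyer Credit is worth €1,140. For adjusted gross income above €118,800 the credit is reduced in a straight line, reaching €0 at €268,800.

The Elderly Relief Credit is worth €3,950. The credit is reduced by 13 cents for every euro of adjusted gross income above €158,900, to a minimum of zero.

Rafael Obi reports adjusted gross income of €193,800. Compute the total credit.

Heating Assistance Credit: income exceeds €150,300 by €43,500, which is 18 full-or-partial €2,500 increments; reduction = 18 × €36 = €648, leaving €172.
First-Time Homebuyer Credit: €193,800 is €75,000 into a €150,000 phase-out range, leaving 75,000/150,000 of the credit: €1,140 × 75,000/150,000 = €570.
Elderly Relief Credit: 13% of the €34,900 excess over €158,900 is €4,537 ≥ base, so the credit is €0.
Total: €172 + €570 + €0 = €742.

€742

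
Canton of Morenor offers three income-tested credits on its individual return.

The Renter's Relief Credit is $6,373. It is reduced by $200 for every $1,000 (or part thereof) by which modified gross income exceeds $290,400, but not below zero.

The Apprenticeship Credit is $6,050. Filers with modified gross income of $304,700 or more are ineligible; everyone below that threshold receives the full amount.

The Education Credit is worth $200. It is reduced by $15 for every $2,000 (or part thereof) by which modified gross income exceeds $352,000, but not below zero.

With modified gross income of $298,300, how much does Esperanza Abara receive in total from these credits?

$11,023

Renter's Relief Credit: income exceeds $290,400 by $7,900, which is 8 full-or-partial $1,000 increments; reduction = 8 × $200 = $1,600, leaving $4,773.
Apprenticeship Credit: $298,300 is below the $304,700 cutoff, so the full $6,050 applies.
Education Credit: $298,300 is at or below the $352,000 threshold, so the full $200 applies.
Total: $4,773 + $6,050 + $200 = $11,023.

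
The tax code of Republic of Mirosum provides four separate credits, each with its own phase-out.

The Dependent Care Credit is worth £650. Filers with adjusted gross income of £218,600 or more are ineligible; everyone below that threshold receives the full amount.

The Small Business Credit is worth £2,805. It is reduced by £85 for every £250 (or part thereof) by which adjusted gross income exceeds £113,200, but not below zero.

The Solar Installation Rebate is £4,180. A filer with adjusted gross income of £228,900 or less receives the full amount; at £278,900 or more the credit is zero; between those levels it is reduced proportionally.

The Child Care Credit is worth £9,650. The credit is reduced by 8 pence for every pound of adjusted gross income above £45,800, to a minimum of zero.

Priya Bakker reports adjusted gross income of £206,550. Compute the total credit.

£4,830

Dependent Care Credit: £206,550 is below the £218,600 cutoff, so the full £650 applies.
Small Business Credit: income exceeds £113,200 by £93,350 → 374 increments × £85 = £31,790 ≥ base, so the credit is £0.
Solar Installation Rebate: £206,550 is at or below the £228,900 threshold, so the full £4,180 applies.
Child Care Credit: 8% of the £160,750 excess over £45,800 is £12,860 ≥ base, so the credit is £0.
Total: £650 + £0 + £4,180 + £0 = £4,830.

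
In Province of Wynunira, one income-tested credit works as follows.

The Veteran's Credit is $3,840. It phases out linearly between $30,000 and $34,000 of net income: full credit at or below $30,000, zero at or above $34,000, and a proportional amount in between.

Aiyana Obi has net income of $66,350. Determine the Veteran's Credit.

$0

Veteran's Credit: $66,350 is at or above $34,000, so the credit is $0.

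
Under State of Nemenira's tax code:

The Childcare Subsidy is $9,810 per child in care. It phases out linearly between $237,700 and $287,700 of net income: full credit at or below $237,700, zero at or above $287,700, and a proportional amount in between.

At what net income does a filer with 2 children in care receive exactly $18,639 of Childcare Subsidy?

$240,200

Full credit = 2 × $9,810 = $19,620.
$18,639 is 18,639/19,620 of the full $19,620, so 981/19,620 of the $50,000 range has been used: income = $237,700 + $50,000 × 981/19,620 = $240,200.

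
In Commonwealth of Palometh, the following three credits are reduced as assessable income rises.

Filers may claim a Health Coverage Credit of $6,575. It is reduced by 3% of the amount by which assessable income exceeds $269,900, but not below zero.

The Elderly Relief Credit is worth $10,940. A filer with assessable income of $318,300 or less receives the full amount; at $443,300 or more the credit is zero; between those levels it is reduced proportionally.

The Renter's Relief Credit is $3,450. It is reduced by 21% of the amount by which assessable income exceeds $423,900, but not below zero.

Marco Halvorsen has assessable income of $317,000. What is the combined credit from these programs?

$19,552

Health Coverage Credit: 3% of the $47,100 excess over $269,900 is $1,413; credit = $6,575 − $1,413 = $5,162.
Elderly Relief Credit: $317,000 is at or below the $318,300 threshold, so the full $10,940 applies.
Renter's Relief Credit: $317,000 is at or below the $423,900 threshold, so the full $3,450 applies.
Total: $5,162 + $10,940 + $3,450 = $19,552.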